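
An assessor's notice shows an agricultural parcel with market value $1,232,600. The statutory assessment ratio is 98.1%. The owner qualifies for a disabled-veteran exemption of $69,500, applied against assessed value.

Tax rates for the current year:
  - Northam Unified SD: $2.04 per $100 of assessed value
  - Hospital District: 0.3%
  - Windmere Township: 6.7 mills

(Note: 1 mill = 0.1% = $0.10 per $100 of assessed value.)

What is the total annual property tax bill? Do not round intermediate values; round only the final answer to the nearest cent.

Assessed value = $1,232,600 × 0.981 = $1,209,180.6
Taxable value = $1,209,180.6 − $69,500 = $1,139,680.6
Northam Unified SD: $1,139,680.6 × 0.0204 = $23,249.48424
Hospital District: $1,139,680.6 × 0.003 = $3,419.0418
Windmere Township: $1,139,680.6 × 0.0067 = $7,635.86002
Total = $34,304.38606

$34,304.39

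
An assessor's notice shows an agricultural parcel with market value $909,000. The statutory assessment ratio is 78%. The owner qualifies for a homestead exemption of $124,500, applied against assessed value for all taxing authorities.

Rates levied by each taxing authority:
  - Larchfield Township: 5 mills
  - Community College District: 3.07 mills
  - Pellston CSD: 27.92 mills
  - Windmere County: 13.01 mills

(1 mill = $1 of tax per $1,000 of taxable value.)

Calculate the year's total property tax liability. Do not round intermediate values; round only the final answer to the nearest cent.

$28,641.48

Assessed value = $909,000 × 0.78 = $709,020
Taxable value = $709,020 − $124,500 = $584,520
Larchfield Township: $584,520 × 0.005 = $2,922.6
Community College District: $584,520 × 0.00307 = $1,794.4764
Pellston CSD: $584,520 × 0.02792 = $16,319.7984
Windmere County: $584,520 × 0.01301 = $7,604.6052
Total = $2,922.6 + $1,794.4764 + $16,319.7984 + $7,604.6052 = $28,641.48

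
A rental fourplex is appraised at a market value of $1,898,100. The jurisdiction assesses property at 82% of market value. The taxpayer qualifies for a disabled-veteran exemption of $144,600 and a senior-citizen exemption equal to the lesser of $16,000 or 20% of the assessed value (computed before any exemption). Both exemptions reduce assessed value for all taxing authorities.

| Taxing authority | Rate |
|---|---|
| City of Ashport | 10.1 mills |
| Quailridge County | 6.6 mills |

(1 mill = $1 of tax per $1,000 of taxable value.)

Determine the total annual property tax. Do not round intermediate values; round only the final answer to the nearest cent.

$23,310.56

Assessed value = $1,898,100 × 0.82 = $1,556,442
Senior-citizen exemption = min($16,000, 20% × $1,556,442) = min($16,000, $311,288.4) = $16,000 (dollar cap binds)
Taxable value = $1,556,442 − $144,600 − $16,000 = $1,395,842
City of Ashport: $1,395,842 × 0.0101 = $14,098.0042
Quailridge County: $1,395,842 × 0.0066 = $9,212.5572
Total = $23,310.5614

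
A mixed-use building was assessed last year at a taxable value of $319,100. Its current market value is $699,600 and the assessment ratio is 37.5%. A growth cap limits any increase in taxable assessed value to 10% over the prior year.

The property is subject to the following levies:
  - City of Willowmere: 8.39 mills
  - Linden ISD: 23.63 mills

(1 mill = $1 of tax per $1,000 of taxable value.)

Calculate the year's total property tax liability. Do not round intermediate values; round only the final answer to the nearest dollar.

$8,400

Uncapped assessed value = $699,600 × 0.375 = $262,350
Cap limit = $319,100 × 1.1 = $351,010
Taxable assessed value = min($262,350, $351,010) = $262,350 (cap does not bind)
City of Willowmere: $262,350 × 0.00839 = $2,201.1165
Linden ISD: $262,350 × 0.02363 = $6,199.3305
Total = $8,400.447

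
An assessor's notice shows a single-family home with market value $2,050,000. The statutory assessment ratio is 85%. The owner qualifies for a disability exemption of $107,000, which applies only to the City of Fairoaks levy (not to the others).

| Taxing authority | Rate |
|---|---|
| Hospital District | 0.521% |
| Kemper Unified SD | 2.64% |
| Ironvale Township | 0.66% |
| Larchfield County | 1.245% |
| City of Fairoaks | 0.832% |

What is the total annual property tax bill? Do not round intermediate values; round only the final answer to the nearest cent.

$101,882.41

Assessed value = $2,050,000 × 0.85 = $1,742,500
Hospital District: $1,742,500 × 0.00521 = $9,078.425
Kemper Unified SD: $1,742,500 × 0.0264 = $46,002
Ironvale Township: $1,742,500 × 0.0066 = $11,500.5
Larchfield County: $1,742,500 × 0.01245 = $21,694.125
City of Fairoaks: ($1,742,500 − $107,000) × 0.00832 = $1,635,500 × 0.00832 = $13,607.36
Total = $101,882.41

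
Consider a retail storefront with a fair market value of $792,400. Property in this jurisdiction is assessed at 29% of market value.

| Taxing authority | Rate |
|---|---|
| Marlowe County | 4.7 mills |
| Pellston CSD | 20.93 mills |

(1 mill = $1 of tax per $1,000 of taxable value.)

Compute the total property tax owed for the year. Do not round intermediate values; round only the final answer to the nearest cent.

Assessed value = $792,400 × 0.29 = $229,796
Marlowe County: $229,796 × 0.0047 = $1,080.0412
Pellston CSD: $229,796 × 0.02093 = $4,809.63028
Total = $1,080.0412 + $4,809.63028 = $5,889.67148

$5,889.67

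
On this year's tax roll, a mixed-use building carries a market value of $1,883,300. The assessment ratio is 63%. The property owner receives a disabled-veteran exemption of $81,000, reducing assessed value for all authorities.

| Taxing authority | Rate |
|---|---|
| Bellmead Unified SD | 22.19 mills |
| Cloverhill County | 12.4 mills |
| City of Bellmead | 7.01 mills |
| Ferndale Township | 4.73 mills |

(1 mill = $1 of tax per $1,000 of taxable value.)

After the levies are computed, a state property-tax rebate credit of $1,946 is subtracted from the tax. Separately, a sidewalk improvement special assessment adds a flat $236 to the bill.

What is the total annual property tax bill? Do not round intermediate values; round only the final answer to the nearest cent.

Assessed value = $1,883,300 × 0.63 = $1,186,479
Taxable value = $1,186,479 − $81,000 = $1,105,479
Bellmead Unified SD: $1,105,479 × 0.02219 = $24,530.57901
Cloverhill County: $1,105,479 × 0.0124 = $13,707.9396
City of Bellmead: $1,105,479 × 0.00701 = $7,749.40779
Ferndale Township: $1,105,479 × 0.00473 = $5,228.91567
Levies subtotal = $51,216.84207
After credit = $51,216.84207 − $1,946 = $49,270.84207
Total = $49,270.84207 + $236 = $49,506.84207

$49,506.84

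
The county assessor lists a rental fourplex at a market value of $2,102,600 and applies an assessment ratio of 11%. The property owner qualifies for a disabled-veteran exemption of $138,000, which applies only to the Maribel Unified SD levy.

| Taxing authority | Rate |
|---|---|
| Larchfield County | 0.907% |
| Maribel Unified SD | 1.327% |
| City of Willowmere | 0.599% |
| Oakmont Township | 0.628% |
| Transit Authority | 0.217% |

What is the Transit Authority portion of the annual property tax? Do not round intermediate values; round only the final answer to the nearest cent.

Assessed value = $2,102,600 × 0.11 = $231,286
Transit Authority taxable value = $231,286 (exemption does not apply)
Transit Authority levy = $231,286 × 0.00217 = $501.89062

$501.89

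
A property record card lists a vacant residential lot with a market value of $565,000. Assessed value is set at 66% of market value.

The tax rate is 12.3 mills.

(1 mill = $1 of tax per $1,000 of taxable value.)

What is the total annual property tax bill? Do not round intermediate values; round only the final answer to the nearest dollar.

Assessed value = $565,000 × 0.66 = $372,900
Tax = $372,900 × 0.0123 = $4,586.67

$4,587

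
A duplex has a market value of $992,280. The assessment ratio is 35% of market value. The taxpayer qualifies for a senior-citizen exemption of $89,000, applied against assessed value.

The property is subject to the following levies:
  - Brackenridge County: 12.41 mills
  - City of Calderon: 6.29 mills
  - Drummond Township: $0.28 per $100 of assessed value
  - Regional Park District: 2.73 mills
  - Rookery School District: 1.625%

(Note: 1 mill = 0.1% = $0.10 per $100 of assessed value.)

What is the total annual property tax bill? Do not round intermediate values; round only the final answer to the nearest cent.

Assessed value = $992,280 × 0.35 = $347,298
Taxable value = $347,298 − $89,000 = $258,298
Brackenridge County: $258,298 × 0.01241 = $3,205.47818
City of Calderon: $258,298 × 0.00629 = $1,624.69442
Drummond Township: $258,298 × 0.0028 = $723.2344
Regional Park District: $258,298 × 0.00273 = $705.15354
Rookery School District: $258,298 × 0.01625 = $4,197.3425
Total = $10,455.90304

$10,455.90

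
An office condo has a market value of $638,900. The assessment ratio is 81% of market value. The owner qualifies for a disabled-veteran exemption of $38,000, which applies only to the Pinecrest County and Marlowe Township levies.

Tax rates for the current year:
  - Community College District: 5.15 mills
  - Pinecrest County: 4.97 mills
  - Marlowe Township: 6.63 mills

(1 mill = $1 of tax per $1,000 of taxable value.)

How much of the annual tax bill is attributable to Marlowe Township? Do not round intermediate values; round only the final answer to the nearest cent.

Assessed value = $638,900 × 0.81 = $517,509
Marlowe Township taxable value = $517,509 − $38,000 = $479,509
Marlowe Township levy = $479,509 × 0.00663 = $3,179.14467

$3,179.14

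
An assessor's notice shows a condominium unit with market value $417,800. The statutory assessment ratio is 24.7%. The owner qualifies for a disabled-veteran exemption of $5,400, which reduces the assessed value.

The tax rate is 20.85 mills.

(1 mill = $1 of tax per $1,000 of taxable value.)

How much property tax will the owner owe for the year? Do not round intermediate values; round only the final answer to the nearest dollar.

$2,039

Assessed value = $417,800 × 0.247 = $103,196.6
Taxable value = $103,196.6 − $5,400 = $97,796.6
Tax = $97,796.6 × 0.02085 = $2,039.05911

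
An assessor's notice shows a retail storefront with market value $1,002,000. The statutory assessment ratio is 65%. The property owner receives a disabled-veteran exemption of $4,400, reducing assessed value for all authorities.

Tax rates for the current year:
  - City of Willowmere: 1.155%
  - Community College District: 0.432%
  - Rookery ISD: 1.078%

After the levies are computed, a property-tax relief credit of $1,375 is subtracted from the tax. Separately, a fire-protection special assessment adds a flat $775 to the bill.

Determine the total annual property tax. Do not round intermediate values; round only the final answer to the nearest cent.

$16,639.89

Assessed value = $1,002,000 × 0.65 = $651,300
Taxable value = $651,300 − $4,400 = $646,900
City of Willowmere: $646,900 × 0.01155 = $7,471.695
Community College District: $646,900 × 0.00432 = $2,794.608
Rookery ISD: $646,900 × 0.01078 = $6,973.582
Levies subtotal = $17,239.885
After credit = $17,239.885 − $1,375 = $15,864.885
Total = $15,864.885 + $775 = $16,639.885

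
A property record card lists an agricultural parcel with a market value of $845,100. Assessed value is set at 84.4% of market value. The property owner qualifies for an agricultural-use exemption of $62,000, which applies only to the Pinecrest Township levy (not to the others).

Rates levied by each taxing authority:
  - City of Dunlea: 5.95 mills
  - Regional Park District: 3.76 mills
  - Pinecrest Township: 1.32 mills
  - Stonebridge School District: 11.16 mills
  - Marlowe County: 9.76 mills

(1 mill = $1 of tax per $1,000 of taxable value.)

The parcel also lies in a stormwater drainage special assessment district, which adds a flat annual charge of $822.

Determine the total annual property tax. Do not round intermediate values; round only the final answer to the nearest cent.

$23,528.96

Assessed value = $845,100 × 0.844 = $713,264.4
City of Dunlea: $713,264.4 × 0.00595 = $4,243.92318
Regional Park District: $713,264.4 × 0.00376 = $2,681.874144
Pinecrest Township: ($713,264.4 − $62,000) × 0.00132 = $651,264.4 × 0.00132 = $859.669008
Stonebridge School District: $713,264.4 × 0.01116 = $7,960.030704
Marlowe County: $713,264.4 × 0.00976 = $6,961.460544
Levies subtotal = $22,706.95758
Total = $22,706.95758 + $822 = $23,528.95758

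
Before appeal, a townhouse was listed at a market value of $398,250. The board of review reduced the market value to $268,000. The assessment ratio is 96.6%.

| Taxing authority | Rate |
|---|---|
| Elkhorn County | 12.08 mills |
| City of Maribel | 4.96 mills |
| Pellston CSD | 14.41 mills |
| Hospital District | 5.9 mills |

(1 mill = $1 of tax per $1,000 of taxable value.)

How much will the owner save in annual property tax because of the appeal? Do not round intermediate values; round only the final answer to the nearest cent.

$4,699.43

Old assessed value = $398,250 × 0.966 = $384,709.5
New assessed value = $268,000 × 0.966 = $258,888
Combined rate = 0.01208 + 0.00496 + 0.01441 + 0.0059 = 0.03735
Old tax = $384,709.5 × 0.03735 = $14,368.899825
New tax = $258,888 × 0.03735 = $9,669.4668
Reduction = $14,368.899825 − $9,669.4668 = $4,699.433025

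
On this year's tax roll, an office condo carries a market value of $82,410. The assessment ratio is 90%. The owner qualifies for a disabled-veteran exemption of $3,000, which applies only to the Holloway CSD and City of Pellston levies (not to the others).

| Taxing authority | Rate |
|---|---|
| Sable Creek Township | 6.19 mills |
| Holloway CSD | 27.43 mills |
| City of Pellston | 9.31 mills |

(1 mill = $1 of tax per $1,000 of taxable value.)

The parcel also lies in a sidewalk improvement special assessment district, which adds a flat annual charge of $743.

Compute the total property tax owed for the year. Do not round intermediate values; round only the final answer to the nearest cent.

$3,816.86

Assessed value = $82,410 × 0.9 = $74,169
Sable Creek Township: $74,169 × 0.00619 = $459.10611
Holloway CSD: ($74,169 − $3,000) × 0.02743 = $71,169 × 0.02743 = $1,952.16567
City of Pellston: ($74,169 − $3,000) × 0.00931 = $71,169 × 0.00931 = $662.58339
Levies subtotal = $3,073.85517
Total = $3,073.85517 + $743 = $3,816.85517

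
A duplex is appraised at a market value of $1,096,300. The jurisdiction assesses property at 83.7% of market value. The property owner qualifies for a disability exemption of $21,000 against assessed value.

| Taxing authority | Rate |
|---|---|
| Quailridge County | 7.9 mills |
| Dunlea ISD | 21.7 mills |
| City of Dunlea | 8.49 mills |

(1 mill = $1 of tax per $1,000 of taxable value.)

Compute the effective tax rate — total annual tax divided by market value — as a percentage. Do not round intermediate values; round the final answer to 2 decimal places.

3.12%

Assessed value = $1,096,300 × 0.837 = $917,603.1
Taxable value = $917,603.1 − $21,000 = $896,603.1
Quailridge County: $896,603.1 × 0.0079 = $7,083.16449
Dunlea ISD: $896,603.1 × 0.0217 = $19,456.28727
City of Dunlea: $896,603.1 × 0.00849 = $7,612.160319
Total tax = $34,151.612079
Effective rate = $34,151.612079 ÷ $1,096,300 = 3.12% of market value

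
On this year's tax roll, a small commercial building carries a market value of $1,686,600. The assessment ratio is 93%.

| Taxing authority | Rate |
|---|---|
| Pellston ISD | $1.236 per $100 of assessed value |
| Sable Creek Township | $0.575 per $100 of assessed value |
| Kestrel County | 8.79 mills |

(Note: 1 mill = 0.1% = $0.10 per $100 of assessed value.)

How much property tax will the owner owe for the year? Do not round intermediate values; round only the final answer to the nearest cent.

$42,193.67

Assessed value = $1,686,600 × 0.93 = $1,568,538
Pellston ISD: $1,568,538 × 0.01236 = $19,387.12968
Sable Creek Township: $1,568,538 × 0.00575 = $9,019.0935
Kestrel County: $1,568,538 × 0.00879 = $13,787.44902
Total = $42,193.6722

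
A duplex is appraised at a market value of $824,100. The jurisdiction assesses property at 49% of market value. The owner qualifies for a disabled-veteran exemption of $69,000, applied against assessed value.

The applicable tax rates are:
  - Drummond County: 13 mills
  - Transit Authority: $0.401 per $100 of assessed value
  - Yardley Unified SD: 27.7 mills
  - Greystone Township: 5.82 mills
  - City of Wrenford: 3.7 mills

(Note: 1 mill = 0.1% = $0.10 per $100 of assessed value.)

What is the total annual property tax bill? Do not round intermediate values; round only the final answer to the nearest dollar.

Assessed value = $824,100 × 0.49 = $403,809
Taxable value = $403,809 − $69,000 = $334,809
Drummond County: $334,809 × 0.013 = $4,352.517
Transit Authority: $334,809 × 0.00401 = $1,342.58409
Yardley Unified SD: $334,809 × 0.0277 = $9,274.2093
Greystone Township: $334,809 × 0.00582 = $1,948.58838
City of Wrenford: $334,809 × 0.0037 = $1,238.7933
Total = $18,156.69207

$18,157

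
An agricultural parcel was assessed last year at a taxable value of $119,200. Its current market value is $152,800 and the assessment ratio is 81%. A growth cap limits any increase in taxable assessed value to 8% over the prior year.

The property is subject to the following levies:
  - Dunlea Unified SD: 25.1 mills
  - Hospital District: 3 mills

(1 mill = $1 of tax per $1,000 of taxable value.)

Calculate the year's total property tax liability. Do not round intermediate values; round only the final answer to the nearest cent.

Uncapped assessed value = $152,800 × 0.81 = $123,768
Cap limit = $119,200 × 1.08 = $128,736
Taxable assessed value = min($123,768, $128,736) = $123,768 (cap does not bind)
Dunlea Unified SD: $123,768 × 0.0251 = $3,106.5768
Hospital District: $123,768 × 0.003 = $371.304
Total = $3,477.8808

$3,477.88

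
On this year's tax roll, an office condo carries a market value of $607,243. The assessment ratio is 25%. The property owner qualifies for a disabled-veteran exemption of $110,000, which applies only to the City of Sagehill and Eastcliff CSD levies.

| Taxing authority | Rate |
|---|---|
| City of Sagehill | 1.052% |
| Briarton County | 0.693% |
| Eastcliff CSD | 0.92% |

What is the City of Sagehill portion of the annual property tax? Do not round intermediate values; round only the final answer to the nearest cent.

$439.85

Assessed value = $607,243 × 0.25 = $151,810.75
City of Sagehill taxable value = $151,810.75 − $110,000 = $41,810.75
City of Sagehill levy = $41,810.75 × 0.01052 = $439.84909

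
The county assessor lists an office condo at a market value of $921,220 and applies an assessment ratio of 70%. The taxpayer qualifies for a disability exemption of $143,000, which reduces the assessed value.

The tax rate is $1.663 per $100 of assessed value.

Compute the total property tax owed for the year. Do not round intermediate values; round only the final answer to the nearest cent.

$8,345.83

Assessed value = $921,220 × 0.7 = $644,854
Taxable value = $644,854 − $143,000 = $501,854
Tax = $501,854 × 0.01663 = $8,345.83202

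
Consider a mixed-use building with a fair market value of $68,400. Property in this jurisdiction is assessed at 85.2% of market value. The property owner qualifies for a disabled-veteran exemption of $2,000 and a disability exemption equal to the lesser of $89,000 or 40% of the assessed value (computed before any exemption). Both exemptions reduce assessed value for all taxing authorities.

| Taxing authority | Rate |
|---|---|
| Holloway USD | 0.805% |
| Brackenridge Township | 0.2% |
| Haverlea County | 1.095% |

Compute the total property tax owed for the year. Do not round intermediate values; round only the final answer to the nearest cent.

$692.29

Assessed value = $68,400 × 0.852 = $58,276.8
Disability exemption = min($89,000, 40% × $58,276.8) = min($89,000, $23,310.72) = $23,310.72 (percentage binds)
Taxable value = $58,276.8 − $2,000 − $23,310.72 = $32,966.08
Holloway USD: $32,966.08 × 0.00805 = $265.376944
Brackenridge Township: $32,966.08 × 0.002 = $65.93216
Haverlea County: $32,966.08 × 0.01095 = $360.978576
Total = $692.28768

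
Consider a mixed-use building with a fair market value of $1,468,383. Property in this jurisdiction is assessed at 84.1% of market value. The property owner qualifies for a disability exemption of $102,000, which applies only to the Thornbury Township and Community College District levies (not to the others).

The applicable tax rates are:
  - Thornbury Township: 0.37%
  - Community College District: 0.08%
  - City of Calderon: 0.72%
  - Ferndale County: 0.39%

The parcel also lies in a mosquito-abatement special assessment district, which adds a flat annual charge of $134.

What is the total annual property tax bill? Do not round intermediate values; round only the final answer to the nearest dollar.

Assessed value = $1,468,383 × 0.841 = $1,234,910.103
Thornbury Township: ($1,234,910.103 − $102,000) × 0.0037 = $1,132,910.103 × 0.0037 = $4,191.7673811
Community College District: ($1,234,910.103 − $102,000) × 0.0008 = $1,132,910.103 × 0.0008 = $906.3280824
City of Calderon: $1,234,910.103 × 0.0072 = $8,891.3527416
Ferndale County: $1,234,910.103 × 0.0039 = $4,816.1494017
Levies subtotal = $18,805.5976068
Total = $18,805.5976068 + $134 = $18,939.5976068

$18,940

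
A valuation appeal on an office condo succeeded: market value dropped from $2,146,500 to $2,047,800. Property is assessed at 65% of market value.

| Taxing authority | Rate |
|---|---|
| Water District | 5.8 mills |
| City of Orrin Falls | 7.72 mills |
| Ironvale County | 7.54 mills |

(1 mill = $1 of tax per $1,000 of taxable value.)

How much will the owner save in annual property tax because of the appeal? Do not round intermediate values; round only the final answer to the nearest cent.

Old assessed value = $2,146,500 × 0.65 = $1,395,225
New assessed value = $2,047,800 × 0.65 = $1,331,070
Combined rate = 0.0058 + 0.00772 + 0.00754 = 0.02106
Old tax = $1,395,225 × 0.02106 = $29,383.4385
New tax = $1,331,070 × 0.02106 = $28,032.3342
Reduction = $29,383.4385 − $28,032.3342 = $1,351.1043

$1,351.10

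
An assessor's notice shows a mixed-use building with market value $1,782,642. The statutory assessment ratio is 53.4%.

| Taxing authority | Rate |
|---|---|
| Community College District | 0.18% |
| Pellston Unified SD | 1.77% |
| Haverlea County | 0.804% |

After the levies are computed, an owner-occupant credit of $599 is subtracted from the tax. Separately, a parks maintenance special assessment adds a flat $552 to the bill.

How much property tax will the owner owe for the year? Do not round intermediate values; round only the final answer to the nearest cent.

$26,169.18

Assessed value = $1,782,642 × 0.534 = $951,930.828
Community College District: $951,930.828 × 0.0018 = $1,713.4754904
Pellston Unified SD: $951,930.828 × 0.0177 = $16,849.1756556
Haverlea County: $951,930.828 × 0.00804 = $7,653.52385712
Levies subtotal = $26,216.17500312
After credit = $26,216.17500312 − $599 = $25,617.17500312
Total = $25,617.17500312 + $552 = $26,169.17500312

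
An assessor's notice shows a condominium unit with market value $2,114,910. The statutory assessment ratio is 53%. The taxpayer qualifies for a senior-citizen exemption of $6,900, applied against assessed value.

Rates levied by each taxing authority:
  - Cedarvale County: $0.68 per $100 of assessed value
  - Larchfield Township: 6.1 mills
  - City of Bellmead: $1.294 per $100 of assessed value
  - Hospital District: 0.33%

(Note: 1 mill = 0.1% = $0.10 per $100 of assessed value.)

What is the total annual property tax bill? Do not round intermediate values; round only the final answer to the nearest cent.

$32,462.03

Assessed value = $2,114,910 × 0.53 = $1,120,902.3
Taxable value = $1,120,902.3 − $6,900 = $1,114,002.3
Cedarvale County: $1,114,002.3 × 0.0068 = $7,575.21564
Larchfield Township: $1,114,002.3 × 0.0061 = $6,795.41403
City of Bellmead: $1,114,002.3 × 0.01294 = $14,415.189762
Hospital District: $1,114,002.3 × 0.0033 = $3,676.20759
Total = $32,462.027022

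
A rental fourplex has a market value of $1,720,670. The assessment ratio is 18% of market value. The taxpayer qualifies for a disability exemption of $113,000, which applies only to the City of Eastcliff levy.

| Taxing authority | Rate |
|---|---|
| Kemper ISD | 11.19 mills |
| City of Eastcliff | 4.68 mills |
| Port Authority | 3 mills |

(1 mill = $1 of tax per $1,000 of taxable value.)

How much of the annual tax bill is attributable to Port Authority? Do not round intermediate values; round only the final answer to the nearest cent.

$929.16

Assessed value = $1,720,670 × 0.18 = $309,720.6
Port Authority taxable value = $309,720.6 (exemption does not apply)
Port Authority levy = $309,720.6 × 0.003 = $929.1618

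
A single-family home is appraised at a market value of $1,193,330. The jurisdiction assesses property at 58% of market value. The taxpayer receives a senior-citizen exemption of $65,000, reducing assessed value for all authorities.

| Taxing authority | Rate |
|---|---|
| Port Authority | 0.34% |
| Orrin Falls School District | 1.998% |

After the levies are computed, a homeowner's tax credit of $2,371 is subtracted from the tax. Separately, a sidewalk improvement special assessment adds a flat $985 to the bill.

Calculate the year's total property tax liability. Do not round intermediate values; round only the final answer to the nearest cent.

Assessed value = $1,193,330 × 0.58 = $692,131.4
Taxable value = $692,131.4 − $65,000 = $627,131.4
Port Authority: $627,131.4 × 0.0034 = $2,132.24676
Orrin Falls School District: $627,131.4 × 0.01998 = $12,530.085372
Levies subtotal = $14,662.332132
After credit = $14,662.332132 − $2,371 = $12,291.332132
Total = $12,291.332132 + $985 = $13,276.332132

$13,276.33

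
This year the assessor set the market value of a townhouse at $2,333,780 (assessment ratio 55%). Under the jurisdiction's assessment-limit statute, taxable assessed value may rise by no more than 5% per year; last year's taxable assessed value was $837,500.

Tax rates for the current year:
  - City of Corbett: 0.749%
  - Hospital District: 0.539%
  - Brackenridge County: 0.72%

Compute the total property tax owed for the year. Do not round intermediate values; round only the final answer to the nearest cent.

$17,657.85

Uncapped assessed value = $2,333,780 × 0.55 = $1,283,579
Cap limit = $837,500 × 1.05 = $879,375
Taxable assessed value = min($1,283,579, $879,375) = $879,375 (cap binds)
City of Corbett: $879,375 × 0.00749 = $6,586.51875
Hospital District: $879,375 × 0.00539 = $4,739.83125
Brackenridge County: $879,375 × 0.0072 = $6,331.5
Total = $17,657.85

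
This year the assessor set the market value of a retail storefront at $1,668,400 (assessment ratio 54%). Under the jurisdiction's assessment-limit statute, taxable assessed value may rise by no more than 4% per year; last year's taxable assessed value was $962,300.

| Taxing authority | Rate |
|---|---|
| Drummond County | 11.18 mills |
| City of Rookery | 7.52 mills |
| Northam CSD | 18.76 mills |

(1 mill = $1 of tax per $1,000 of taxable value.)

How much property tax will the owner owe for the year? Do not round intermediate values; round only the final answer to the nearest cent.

Uncapped assessed value = $1,668,400 × 0.54 = $900,936
Cap limit = $962,300 × 1.04 = $1,000,792
Taxable assessed value = min($900,936, $1,000,792) = $900,936 (cap does not bind)
Drummond County: $900,936 × 0.01118 = $10,072.46448
City of Rookery: $900,936 × 0.00752 = $6,775.03872
Northam CSD: $900,936 × 0.01876 = $16,901.55936
Total = $33,749.06256

$33,749.06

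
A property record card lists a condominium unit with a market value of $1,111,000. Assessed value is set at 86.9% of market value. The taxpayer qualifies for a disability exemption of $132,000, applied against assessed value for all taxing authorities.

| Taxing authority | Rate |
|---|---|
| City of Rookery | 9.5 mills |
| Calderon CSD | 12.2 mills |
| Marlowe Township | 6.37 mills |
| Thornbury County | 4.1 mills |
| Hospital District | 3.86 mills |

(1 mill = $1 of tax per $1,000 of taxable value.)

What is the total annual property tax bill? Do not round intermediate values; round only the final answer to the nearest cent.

Assessed value = $1,111,000 × 0.869 = $965,459
Taxable value = $965,459 − $132,000 = $833,459
City of Rookery: $833,459 × 0.0095 = $7,917.8605
Calderon CSD: $833,459 × 0.0122 = $10,168.1998
Marlowe Township: $833,459 × 0.00637 = $5,309.13383
Thornbury County: $833,459 × 0.0041 = $3,417.1819
Hospital District: $833,459 × 0.00386 = $3,217.15174
Total = $7,917.8605 + $10,168.1998 + $5,309.13383 + $3,417.1819 + $3,217.15174 = $30,029.52777

$30,029.53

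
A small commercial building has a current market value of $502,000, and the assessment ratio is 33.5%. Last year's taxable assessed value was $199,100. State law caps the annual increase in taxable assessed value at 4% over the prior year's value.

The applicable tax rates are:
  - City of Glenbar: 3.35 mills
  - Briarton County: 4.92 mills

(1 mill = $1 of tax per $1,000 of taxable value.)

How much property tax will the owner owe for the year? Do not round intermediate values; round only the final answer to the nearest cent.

$1,390.77

Uncapped assessed value = $502,000 × 0.335 = $168,170
Cap limit = $199,100 × 1.04 = $207,064
Taxable assessed value = min($168,170, $207,064) = $168,170 (cap does not bind)
City of Glenbar: $168,170 × 0.00335 = $563.3695
Briarton County: $168,170 × 0.00492 = $827.3964
Total = $1,390.7659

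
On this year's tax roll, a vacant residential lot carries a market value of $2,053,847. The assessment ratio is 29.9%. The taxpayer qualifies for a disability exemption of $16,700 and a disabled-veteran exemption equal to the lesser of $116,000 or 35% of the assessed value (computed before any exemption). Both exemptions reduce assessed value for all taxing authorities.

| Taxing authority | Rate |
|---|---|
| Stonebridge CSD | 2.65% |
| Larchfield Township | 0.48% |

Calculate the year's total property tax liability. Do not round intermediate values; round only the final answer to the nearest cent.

$15,067.83

Assessed value = $2,053,847 × 0.299 = $614,100.253
Disabled-veteran exemption = min($116,000, 35% × $614,100.253) = min($116,000, $214,935.08855) = $116,000 (dollar cap binds)
Taxable value = $614,100.253 − $16,700 − $116,000 = $481,400.253
Stonebridge CSD: $481,400.253 × 0.0265 = $12,757.1067045
Larchfield Township: $481,400.253 × 0.0048 = $2,310.7212144
Total = $15,067.8279189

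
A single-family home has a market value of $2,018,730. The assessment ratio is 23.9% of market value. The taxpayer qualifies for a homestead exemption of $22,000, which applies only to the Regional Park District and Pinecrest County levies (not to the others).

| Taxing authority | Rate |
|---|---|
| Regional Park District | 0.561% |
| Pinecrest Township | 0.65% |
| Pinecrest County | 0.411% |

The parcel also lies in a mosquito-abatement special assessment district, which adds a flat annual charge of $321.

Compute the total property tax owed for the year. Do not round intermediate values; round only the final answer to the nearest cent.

$7,932.93

Assessed value = $2,018,730 × 0.239 = $482,476.47
Regional Park District: ($482,476.47 − $22,000) × 0.00561 = $460,476.47 × 0.00561 = $2,583.2729967
Pinecrest Township: $482,476.47 × 0.0065 = $3,136.097055
Pinecrest County: ($482,476.47 − $22,000) × 0.00411 = $460,476.47 × 0.00411 = $1,892.5582917
Levies subtotal = $7,611.9283434
Total = $7,611.9283434 + $321 = $7,932.9283434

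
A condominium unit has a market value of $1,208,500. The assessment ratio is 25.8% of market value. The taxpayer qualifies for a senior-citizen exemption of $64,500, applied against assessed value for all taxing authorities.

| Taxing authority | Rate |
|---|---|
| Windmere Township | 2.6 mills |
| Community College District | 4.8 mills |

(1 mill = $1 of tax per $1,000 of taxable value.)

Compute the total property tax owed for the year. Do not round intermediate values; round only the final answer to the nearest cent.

$1,829.97

Assessed value = $1,208,500 × 0.258 = $311,793
Taxable value = $311,793 − $64,500 = $247,293
Windmere Township: $247,293 × 0.0026 = $642.9618
Community College District: $247,293 × 0.0048 = $1,187.0064
Total = $642.9618 + $1,187.0064 = $1,829.9682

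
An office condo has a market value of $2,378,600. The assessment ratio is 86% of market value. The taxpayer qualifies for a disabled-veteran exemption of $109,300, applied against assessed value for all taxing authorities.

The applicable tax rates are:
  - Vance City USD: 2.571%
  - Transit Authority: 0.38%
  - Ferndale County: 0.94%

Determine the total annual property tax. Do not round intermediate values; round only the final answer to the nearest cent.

$75,341.28

Assessed value = $2,378,600 × 0.86 = $2,045,596
Taxable value = $2,045,596 − $109,300 = $1,936,296
Vance City USD: $1,936,296 × 0.02571 = $49,782.17016
Transit Authority: $1,936,296 × 0.0038 = $7,357.9248
Ferndale County: $1,936,296 × 0.0094 = $18,201.1824
Total = $49,782.17016 + $7,357.9248 + $18,201.1824 = $75,341.27736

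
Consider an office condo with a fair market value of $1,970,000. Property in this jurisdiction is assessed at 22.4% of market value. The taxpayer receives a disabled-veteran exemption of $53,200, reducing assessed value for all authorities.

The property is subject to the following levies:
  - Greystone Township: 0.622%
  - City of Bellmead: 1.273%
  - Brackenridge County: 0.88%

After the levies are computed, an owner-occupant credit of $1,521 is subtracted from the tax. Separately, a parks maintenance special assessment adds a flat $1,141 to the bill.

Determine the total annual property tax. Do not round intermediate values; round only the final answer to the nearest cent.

$10,389.22

Assessed value = $1,970,000 × 0.224 = $441,280
Taxable value = $441,280 − $53,200 = $388,080
Greystone Township: $388,080 × 0.00622 = $2,413.8576
City of Bellmead: $388,080 × 0.01273 = $4,940.2584
Brackenridge County: $388,080 × 0.0088 = $3,415.104
Levies subtotal = $10,769.22
After credit = $10,769.22 − $1,521 = $9,248.22
Total = $9,248.22 + $1,141 = $10,389.22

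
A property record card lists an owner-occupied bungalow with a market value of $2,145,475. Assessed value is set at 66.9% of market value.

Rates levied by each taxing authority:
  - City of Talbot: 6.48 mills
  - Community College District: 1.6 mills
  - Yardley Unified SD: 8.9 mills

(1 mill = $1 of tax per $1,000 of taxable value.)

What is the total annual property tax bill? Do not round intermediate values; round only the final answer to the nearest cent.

$24,371.78

Assessed value = $2,145,475 × 0.669 = $1,435,322.775
City of Talbot: $1,435,322.775 × 0.00648 = $9,300.891582
Community College District: $1,435,322.775 × 0.0016 = $2,296.51644
Yardley Unified SD: $1,435,322.775 × 0.0089 = $12,774.3726975
Total = $9,300.891582 + $2,296.51644 + $12,774.3726975 = $24,371.7807195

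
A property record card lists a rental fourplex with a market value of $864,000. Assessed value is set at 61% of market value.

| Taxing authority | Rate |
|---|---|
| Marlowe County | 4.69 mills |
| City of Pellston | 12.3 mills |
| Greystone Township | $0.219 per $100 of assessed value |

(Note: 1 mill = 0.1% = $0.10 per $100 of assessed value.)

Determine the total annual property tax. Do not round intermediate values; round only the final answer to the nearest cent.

Assessed value = $864,000 × 0.61 = $527,040
Marlowe County: $527,040 × 0.00469 = $2,471.8176
City of Pellston: $527,040 × 0.0123 = $6,482.592
Greystone Township: $527,040 × 0.00219 = $1,154.2176
Total = $10,108.6272

$10,108.63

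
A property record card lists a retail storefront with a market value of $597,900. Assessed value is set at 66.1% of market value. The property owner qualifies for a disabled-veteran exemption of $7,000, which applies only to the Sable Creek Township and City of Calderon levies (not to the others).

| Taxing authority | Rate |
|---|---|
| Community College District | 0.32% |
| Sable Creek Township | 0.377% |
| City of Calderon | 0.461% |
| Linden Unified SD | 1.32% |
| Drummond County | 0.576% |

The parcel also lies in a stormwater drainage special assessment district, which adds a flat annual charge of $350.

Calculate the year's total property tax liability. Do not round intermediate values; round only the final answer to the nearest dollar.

Assessed value = $597,900 × 0.661 = $395,211.9
Community College District: $395,211.9 × 0.0032 = $1,264.67808
Sable Creek Township: ($395,211.9 − $7,000) × 0.00377 = $388,211.9 × 0.00377 = $1,463.558863
City of Calderon: ($395,211.9 − $7,000) × 0.00461 = $388,211.9 × 0.00461 = $1,789.656859
Linden Unified SD: $395,211.9 × 0.0132 = $5,216.79708
Drummond County: $395,211.9 × 0.00576 = $2,276.420544
Levies subtotal = $12,011.111426
Total = $12,011.111426 + $350 = $12,361.111426

$12,361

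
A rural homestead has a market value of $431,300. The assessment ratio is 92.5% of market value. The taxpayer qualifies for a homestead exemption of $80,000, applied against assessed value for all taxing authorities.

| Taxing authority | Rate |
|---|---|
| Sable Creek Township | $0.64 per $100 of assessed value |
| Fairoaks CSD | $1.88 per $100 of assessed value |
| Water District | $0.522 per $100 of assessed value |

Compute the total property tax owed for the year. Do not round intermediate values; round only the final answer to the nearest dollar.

Assessed value = $431,300 × 0.925 = $398,952.5
Taxable value = $398,952.5 − $80,000 = $318,952.5
Sable Creek Township: $318,952.5 × 0.0064 = $2,041.296
Fairoaks CSD: $318,952.5 × 0.0188 = $5,996.307
Water District: $318,952.5 × 0.00522 = $1,664.93205
Total = $2,041.296 + $5,996.307 + $1,664.93205 = $9,702.53505

$9,703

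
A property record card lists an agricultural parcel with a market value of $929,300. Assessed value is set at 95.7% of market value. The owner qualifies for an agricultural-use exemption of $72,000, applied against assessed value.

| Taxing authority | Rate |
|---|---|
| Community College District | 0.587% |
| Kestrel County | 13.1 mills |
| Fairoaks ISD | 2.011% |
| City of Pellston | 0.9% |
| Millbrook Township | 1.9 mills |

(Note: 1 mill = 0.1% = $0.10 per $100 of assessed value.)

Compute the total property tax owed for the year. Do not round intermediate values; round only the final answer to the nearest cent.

Assessed value = $929,300 × 0.957 = $889,340.1
Taxable value = $889,340.1 − $72,000 = $817,340.1
Community College District: $817,340.1 × 0.00587 = $4,797.786387
Kestrel County: $817,340.1 × 0.0131 = $10,707.15531
Fairoaks ISD: $817,340.1 × 0.02011 = $16,436.709411
City of Pellston: $817,340.1 × 0.009 = $7,356.0609
Millbrook Township: $817,340.1 × 0.0019 = $1,552.94619
Total = $40,850.658198

$40,850.66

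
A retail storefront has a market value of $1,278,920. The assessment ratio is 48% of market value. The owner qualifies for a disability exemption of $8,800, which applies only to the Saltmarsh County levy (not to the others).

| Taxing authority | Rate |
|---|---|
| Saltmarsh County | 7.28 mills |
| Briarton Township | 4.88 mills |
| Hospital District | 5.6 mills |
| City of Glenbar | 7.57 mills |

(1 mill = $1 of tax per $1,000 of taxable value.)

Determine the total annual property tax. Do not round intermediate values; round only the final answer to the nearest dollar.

$15,486

Assessed value = $1,278,920 × 0.48 = $613,881.6
Saltmarsh County: ($613,881.6 − $8,800) × 0.00728 = $605,081.6 × 0.00728 = $4,404.994048
Briarton Township: $613,881.6 × 0.00488 = $2,995.742208
Hospital District: $613,881.6 × 0.0056 = $3,437.73696
City of Glenbar: $613,881.6 × 0.00757 = $4,647.083712
Total = $15,485.556928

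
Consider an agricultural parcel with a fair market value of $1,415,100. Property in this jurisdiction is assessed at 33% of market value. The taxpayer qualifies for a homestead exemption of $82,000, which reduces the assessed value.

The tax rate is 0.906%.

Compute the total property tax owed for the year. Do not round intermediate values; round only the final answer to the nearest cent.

Assessed value = $1,415,100 × 0.33 = $466,983
Taxable value = $466,983 − $82,000 = $384,983
Tax = $384,983 × 0.00906 = $3,487.94598

$3,487.95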